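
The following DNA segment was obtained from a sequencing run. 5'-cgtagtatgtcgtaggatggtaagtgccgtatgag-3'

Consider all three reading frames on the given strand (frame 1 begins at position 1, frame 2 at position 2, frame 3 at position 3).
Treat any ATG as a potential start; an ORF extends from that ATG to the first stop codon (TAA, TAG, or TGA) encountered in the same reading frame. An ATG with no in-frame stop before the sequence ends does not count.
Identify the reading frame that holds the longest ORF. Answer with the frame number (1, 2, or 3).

Frame 1: CGT AGT ATG TCG TAG GAT GGT AAG TGC CGT ATG — ATG at 7, stop TAG at 13 → 9 nt.
Frame 2: GTA GTA TGT CGT AGG ATG GTA AGT GCC GTA TGA — ATG at 17, stop TGA at 32 → 18 nt.
Frame 3: TAG TAT GTC GTA GGA TGG TAA GTG CCG TAT GAG — no ATG→stop ORF.
Longest ORF is 18 nt in frame 2 (positions 17–34).

2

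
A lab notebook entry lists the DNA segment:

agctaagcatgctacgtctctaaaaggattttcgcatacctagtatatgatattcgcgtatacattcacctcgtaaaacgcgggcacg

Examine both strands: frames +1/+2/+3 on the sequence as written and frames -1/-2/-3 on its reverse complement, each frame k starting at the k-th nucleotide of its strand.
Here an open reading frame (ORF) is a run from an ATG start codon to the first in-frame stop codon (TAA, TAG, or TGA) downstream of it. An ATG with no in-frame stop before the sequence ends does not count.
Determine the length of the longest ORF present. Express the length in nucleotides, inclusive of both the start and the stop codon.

54

Reverse complement (5'→3'): CGTGCCCGCGTTTTACGAGGTGAATGTATACGCGAATATCATATACTAGGTATGCGAAAATCCTTTTAGAGACGTAGCATGCTTAGCT
Frame +1: AGC TAA GCA TGC TAC GTC TCT AAA AGG ATT TTC GCA TAC CTA GTA TAT GAT ATT CGC GTA TAC ATT CAC CTC GTA AAA CGC GGG CAC — no ATG→stop ORF.
Frame +2: GCT AAG CAT GCT ACG TCT CTA AAA GGA TTT TCG CAT ACC TAG TAT ATG ATA TTC GCG TAT ACA TTC ACC TCG TAA AAC GCG GGC ACG — ATG at 47, stop TAA at 74 → 30 nt.
Frame +3: CTA AGC ATG CTA CGT CTC TAA AAG GAT TTT CGC ATA CCT AGT ATA TGA TAT TCG CGT ATA CAT TCA CCT CGT AAA ACG CGG GCA — ATG at 9, stop TAA at 21 → 15 nt.
Frame -1: CGT GCC CGC GTT TTA CGA GGT GAA TGT ATA CGC GAA TAT CAT ATA CTA GGT ATG CGA AAA TCC TTT TAG AGA CGT AGC ATG CTT AGC — ATG at 52, stop TAG at 67 → 18 nt.
Frame -2: GTG CCC GCG TTT TAC GAG GTG AAT GTA TAC GCG AAT ATC ATA TAC TAG GTA TGC GAA AAT CCT TTT AGA GAC GTA GCA TGC TTA GCT — no ATG→stop ORF.
Frame -3: TGC CCG CGT TTT ACG AGG TGA ATG TAT ACG CGA ATA TCA TAT ACT AGG TAT GCG AAA ATC CTT TTA GAG ACG TAG CAT GCT TAG — ATG at 24, stop TAG at 75 → 54 nt.
Longest: frame -3, positions 24–77, 54 nt = 18 codons = 17 aa. → 54 nucleotides.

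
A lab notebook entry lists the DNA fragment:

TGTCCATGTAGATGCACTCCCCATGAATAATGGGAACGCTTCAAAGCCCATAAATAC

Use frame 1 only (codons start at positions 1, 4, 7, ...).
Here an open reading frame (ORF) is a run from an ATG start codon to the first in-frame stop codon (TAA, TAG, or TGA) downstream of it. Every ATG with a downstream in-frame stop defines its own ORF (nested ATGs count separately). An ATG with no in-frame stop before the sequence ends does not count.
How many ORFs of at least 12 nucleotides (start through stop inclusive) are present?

0

Frame 1: TGT CCA TGT AGA TGC ACT CCC CAT GAA TAA TGG GAA CGC TTC AAA GCC CAT AAA TAC — no ATG→stop ORF.
No ORF reaches 12 nucleotides. Count = 0.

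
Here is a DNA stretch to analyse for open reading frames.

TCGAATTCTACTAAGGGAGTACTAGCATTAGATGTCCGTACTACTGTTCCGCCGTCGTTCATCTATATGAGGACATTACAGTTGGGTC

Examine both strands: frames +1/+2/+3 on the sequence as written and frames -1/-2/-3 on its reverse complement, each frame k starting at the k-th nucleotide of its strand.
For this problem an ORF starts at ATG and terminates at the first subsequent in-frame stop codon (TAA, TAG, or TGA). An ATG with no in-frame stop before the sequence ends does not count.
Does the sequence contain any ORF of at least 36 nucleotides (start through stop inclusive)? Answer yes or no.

yes

Reverse complement (5'→3'): GACCCAACTGTAATGTCCTCATATAGATGAACGACGGCGGAACAGTAGTACGGACATCTAATGCTAGTACTCCCTTAGTAGAATTCGA
Frame +1: TCG AAT TCT ACT AAG GGA GTA CTA GCA TTA GAT GTC CGT ACT ACT GTT CCG CCG TCG TTC ATC TAT ATG AGG ACA TTA CAG TTG GGT — no ATG→stop ORF.
Frame +2: CGA ATT CTA CTA AGG GAG TAC TAG CAT TAG ATG TCC GTA CTA CTG TTC CGC CGT CGT TCA TCT ATA TGA GGA CAT TAC AGT TGG GTC — ATG at 32, stop TGA at 68 → 39 nt.
Frame +3: GAA TTC TAC TAA GGG AGT ACT AGC ATT AGA TGT CCG TAC TAC TGT TCC GCC GTC GTT CAT CTA TAT GAG GAC ATT ACA GTT GGG — no ATG→stop ORF.
Frame -1: GAC CCA ACT GTA ATG TCC TCA TAT AGA TGA ACG ACG GCG GAA CAG TAG TAC GGA CAT CTA ATG CTA GTA CTC CCT TAG TAG AAT TCG — ATG at 13, stop TGA at 28 → 18 nt; ATG at 61, stop TAG at 76 → 18 nt.
Frame -2: ACC CAA CTG TAA TGT CCT CAT ATA GAT GAA CGA CGG CGG AAC AGT AGT ACG GAC ATC TAA TGC TAG TAC TCC CTT AGT AGA ATT CGA — no ATG→stop ORF.
Frame -3: CCC AAC TGT AAT GTC CTC ATA TAG ATG AAC GAC GGC GGA ACA GTA GTA CGG ACA TCT AAT GCT AGT ACT CCC TTA GTA GAA TTC — no ATG→stop ORF.
Frame +2 has an ORF of 39 nucleotides (positions 32–70) ≥ 36, so yes.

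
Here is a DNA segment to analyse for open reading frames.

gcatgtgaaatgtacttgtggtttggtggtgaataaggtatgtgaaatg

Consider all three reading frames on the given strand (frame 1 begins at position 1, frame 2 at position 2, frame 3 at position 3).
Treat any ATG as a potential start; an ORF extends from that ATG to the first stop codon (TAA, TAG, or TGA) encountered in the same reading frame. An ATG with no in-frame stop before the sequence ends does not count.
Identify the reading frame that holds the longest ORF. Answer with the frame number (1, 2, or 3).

1

Frame 1: GCA TGT GAA ATG TAC TTG TGG TTT GGT GGT GAA TAA GGT ATG TGA AAT — ATG at 10, stop TAA at 34 → 27 nt; ATG at 40, stop TGA at 43 → 6 nt.
Frame 2: CAT GTG AAA TGT ACT TGT GGT TTG GTG GTG AAT AAG GTA TGT GAA ATG — no ATG→stop ORF.
Frame 3: ATG TGA AAT GTA CTT GTG GTT TGG TGG TGA ATA AGG TAT GTG AAA — ATG at 3, stop TGA at 6 → 6 nt.
Longest ORF is 27 nt in frame 1 (positions 10–36).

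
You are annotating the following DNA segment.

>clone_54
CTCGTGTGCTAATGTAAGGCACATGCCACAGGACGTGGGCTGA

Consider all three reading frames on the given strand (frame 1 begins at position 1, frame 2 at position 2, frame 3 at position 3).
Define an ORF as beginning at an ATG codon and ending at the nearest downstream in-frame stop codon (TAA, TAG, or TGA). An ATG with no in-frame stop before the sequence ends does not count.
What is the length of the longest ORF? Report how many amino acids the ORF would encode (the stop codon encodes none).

Frame 1: CTC GTG TGC TAA TGT AAG GCA CAT GCC ACA GGA CGT GGG CTG — no ATG→stop ORF.
Frame 2: TCG TGT GCT AAT GTA AGG CAC ATG CCA CAG GAC GTG GGC TGA — ATG at 23, stop TGA at 41 → 21 nt.
Frame 3: CGT GTG CTA ATG TAA GGC ACA TGC CAC AGG ACG TGG GCT — ATG at 12, stop TAA at 15 → 6 nt.
Longest: frame 2, positions 23–43, 21 nt = 7 codons = 6 aa. → 6 amino acids.

6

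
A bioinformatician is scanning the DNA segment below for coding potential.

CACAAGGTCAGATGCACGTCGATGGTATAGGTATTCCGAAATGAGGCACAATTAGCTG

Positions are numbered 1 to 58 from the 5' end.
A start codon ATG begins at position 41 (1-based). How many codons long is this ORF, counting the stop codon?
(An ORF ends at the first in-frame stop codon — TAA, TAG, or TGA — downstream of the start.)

5

Codons from position 41: ATG (41–43), AGG (44–46), CAC (47–49), AAT (50–52), TAG (53–55).
TAG is the first in-frame stop; that's 5 codons including the stop.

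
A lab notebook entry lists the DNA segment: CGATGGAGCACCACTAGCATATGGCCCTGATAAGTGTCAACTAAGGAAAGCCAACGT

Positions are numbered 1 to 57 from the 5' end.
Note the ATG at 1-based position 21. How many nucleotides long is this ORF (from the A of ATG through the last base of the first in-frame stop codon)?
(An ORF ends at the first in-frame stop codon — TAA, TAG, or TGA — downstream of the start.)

24

Codons from position 21: ATG (21–23), GCC (24–26), CTG (27–29), ATA (30–32), AGT (33–35), GTC (36–38), AAC (39–41), TAA (42–44).
TAA is the first in-frame stop; ORF spans 21–44, 24 nucleotides.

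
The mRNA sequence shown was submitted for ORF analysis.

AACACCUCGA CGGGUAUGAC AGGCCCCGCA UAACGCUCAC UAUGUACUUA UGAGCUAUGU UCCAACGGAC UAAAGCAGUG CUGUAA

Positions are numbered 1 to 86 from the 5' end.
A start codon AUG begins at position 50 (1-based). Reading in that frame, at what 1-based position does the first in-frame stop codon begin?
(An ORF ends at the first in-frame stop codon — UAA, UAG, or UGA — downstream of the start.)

71

Codons from position 50: AUG (50–52), AGC (53–55), UAU (56–58), GUU (59–61), CCA (62–64), ACG (65–67), GAC (68–70), UAA (71–73).
UAA is a stop codon; it begins at position 71.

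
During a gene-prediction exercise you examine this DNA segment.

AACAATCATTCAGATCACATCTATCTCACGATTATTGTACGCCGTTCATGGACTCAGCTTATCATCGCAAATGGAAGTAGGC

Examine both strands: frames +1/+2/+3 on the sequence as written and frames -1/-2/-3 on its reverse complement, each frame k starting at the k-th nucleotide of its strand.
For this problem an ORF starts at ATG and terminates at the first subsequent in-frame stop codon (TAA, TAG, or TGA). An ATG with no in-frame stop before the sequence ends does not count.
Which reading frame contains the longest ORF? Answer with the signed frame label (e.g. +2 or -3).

Reverse complement (5'→3'): GCCTACTTCCATTTGCGATGATAAGCTGAGTCCATGAACGGCGTACAATAATCGTGAGATAGATGTGATCTGAATGATTGTT
Frame +1: AAC AAT CAT TCA GAT CAC ATC TAT CTC ACG ATT ATT GTA CGC CGT TCA TGG ACT CAG CTT ATC ATC GCA AAT GGA AGT AGG — no ATG→stop ORF.
Frame +2: ACA ATC ATT CAG ATC ACA TCT ATC TCA CGA TTA TTG TAC GCC GTT CAT GGA CTC AGC TTA TCA TCG CAA ATG GAA GTA GGC — no ATG→stop ORF.
Frame +3: CAA TCA TTC AGA TCA CAT CTA TCT CAC GAT TAT TGT ACG CCG TTC ATG GAC TCA GCT TAT CAT CGC AAA TGG AAG TAG — ATG at 48, stop TAG at 78 → 33 nt.
Frame -1: GCC TAC TTC CAT TTG CGA TGA TAA GCT GAG TCC ATG AAC GGC GTA CAA TAA TCG TGA GAT AGA TGT GAT CTG AAT GAT TGT — ATG at 34, stop TAA at 49 → 18 nt.
Frame -2: CCT ACT TCC ATT TGC GAT GAT AAG CTG AGT CCA TGA ACG GCG TAC AAT AAT CGT GAG ATA GAT GTG ATC TGA ATG ATT GTT — no ATG→stop ORF.
Frame -3: CTA CTT CCA TTT GCG ATG ATA AGC TGA GTC CAT GAA CGG CGT ACA ATA ATC GTG AGA TAG ATG TGA TCT GAA TGA TTG — ATG at 18, stop TGA at 27 → 12 nt; ATG at 63, stop TGA at 66 → 6 nt.
Longest ORF is 33 nt in frame +3 (positions 48–80).

+3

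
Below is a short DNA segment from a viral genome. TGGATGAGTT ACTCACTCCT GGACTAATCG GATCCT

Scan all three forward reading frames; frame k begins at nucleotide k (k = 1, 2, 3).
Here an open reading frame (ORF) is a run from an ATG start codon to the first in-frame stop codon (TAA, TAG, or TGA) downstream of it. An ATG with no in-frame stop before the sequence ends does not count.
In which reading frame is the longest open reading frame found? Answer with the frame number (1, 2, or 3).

1

Frame 1: TGG ATG AGT TAC TCA CTC CTG GAC TAA TCG GAT CCT — ATG at 4, stop TAA at 25 → 24 nt.
Frame 2: GGA TGA GTT ACT CAC TCC TGG ACT AAT CGG ATC — no ATG→stop ORF.
Frame 3: GAT GAG TTA CTC ACT CCT GGA CTA ATC GGA TCC — no ATG→stop ORF.
Longest ORF is 24 nt in frame 1 (positions 4–27).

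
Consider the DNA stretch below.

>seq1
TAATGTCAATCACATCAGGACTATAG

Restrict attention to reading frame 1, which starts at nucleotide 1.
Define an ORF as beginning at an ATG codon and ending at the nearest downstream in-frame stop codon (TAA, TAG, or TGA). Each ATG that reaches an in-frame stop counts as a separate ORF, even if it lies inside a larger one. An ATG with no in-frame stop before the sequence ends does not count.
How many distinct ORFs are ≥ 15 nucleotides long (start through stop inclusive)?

0

Frame 1: TAA TGT CAA TCA CAT CAG GAC TAT — no ATG→stop ORF.
No ORF reaches 15 nucleotides. Count = 0.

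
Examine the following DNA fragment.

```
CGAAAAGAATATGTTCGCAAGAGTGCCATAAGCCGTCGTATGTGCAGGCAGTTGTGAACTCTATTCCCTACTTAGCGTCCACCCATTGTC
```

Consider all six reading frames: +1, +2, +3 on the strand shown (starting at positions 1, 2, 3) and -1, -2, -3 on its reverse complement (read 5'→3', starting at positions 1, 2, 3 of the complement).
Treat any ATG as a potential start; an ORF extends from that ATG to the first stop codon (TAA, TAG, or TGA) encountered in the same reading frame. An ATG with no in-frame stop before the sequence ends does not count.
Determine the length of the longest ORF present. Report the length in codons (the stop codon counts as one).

7

Reverse complement (5'→3'): GACAATGGGTGGACGCTAAGTAGGGAATAGAGTTCACAACTGCCTGCACATACGACGGCTTATGGCACTCTTGCGAACATATTCTTTTCG
Frame +1: CGA AAA GAA TAT GTT CGC AAG AGT GCC ATA AGC CGT CGT ATG TGC AGG CAG TTG TGA ACT CTA TTC CCT ACT TAG CGT CCA CCC ATT GTC — ATG at 40, stop TGA at 55 → 18 nt.
Frame +2: GAA AAG AAT ATG TTC GCA AGA GTG CCA TAA GCC GTC GTA TGT GCA GGC AGT TGT GAA CTC TAT TCC CTA CTT AGC GTC CAC CCA TTG — ATG at 11, stop TAA at 29 → 21 nt.
Frame +3: AAA AGA ATA TGT TCG CAA GAG TGC CAT AAG CCG TCG TAT GTG CAG GCA GTT GTG AAC TCT ATT CCC TAC TTA GCG TCC ACC CAT TGT — no ATG→stop ORF.
Frame -1: GAC AAT GGG TGG ACG CTA AGT AGG GAA TAG AGT TCA CAA CTG CCT GCA CAT ACG ACG GCT TAT GGC ACT CTT GCG AAC ATA TTC TTT TCG — no ATG→stop ORF.
Frame -2: ACA ATG GGT GGA CGC TAA GTA GGG AAT AGA GTT CAC AAC TGC CTG CAC ATA CGA CGG CTT ATG GCA CTC TTG CGA ACA TAT TCT TTT — ATG at 5, stop TAA at 17 → 15 nt.
Frame -3: CAA TGG GTG GAC GCT AAG TAG GGA ATA GAG TTC ACA ACT GCC TGC ACA TAC GAC GGC TTA TGG CAC TCT TGC GAA CAT ATT CTT TTC — no ATG→stop ORF.
Longest: frame +2, positions 11–31, 21 nt = 7 codons = 6 aa. → 7 codons.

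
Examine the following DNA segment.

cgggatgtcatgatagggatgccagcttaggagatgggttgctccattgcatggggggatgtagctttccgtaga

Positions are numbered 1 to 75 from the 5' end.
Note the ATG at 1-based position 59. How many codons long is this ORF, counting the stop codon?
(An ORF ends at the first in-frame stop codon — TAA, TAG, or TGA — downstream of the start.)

2

Codons from position 59: ATG (59–61), TAG (62–64).
TAG is the first in-frame stop; that's 2 codons including the stop.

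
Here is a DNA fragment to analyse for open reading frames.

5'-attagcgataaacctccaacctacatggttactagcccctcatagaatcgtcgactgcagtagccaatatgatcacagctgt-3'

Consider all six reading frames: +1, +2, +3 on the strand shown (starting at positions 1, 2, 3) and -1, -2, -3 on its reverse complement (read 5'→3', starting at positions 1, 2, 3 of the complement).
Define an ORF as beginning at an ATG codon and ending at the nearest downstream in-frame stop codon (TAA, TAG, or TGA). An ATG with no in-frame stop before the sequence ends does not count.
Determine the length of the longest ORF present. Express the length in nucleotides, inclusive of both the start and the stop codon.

21

Reverse complement (5'→3'): ACAGCTGTGATCATATTGGCTACTGCAGTCGACGATTCTATGAGGGGCTAGTAACCATGTAGGTTGGAGGTTTATCGCTAAT
Frame +1: ATT AGC GAT AAA CCT CCA ACC TAC ATG GTT ACT AGC CCC TCA TAG AAT CGT CGA CTG CAG TAG CCA ATA TGA TCA CAG CTG — ATG at 25, stop TAG at 43 → 21 nt.
Frame +2: TTA GCG ATA AAC CTC CAA CCT ACA TGG TTA CTA GCC CCT CAT AGA ATC GTC GAC TGC AGT AGC CAA TAT GAT CAC AGC TGT — no ATG→stop ORF.
Frame +3: TAG CGA TAA ACC TCC AAC CTA CAT GGT TAC TAG CCC CTC ATA GAA TCG TCG ACT GCA GTA GCC AAT ATG ATC ACA GCT — no ATG→stop ORF.
Frame -1: ACA GCT GTG ATC ATA TTG GCT ACT GCA GTC GAC GAT TCT ATG AGG GGC TAG TAA CCA TGT AGG TTG GAG GTT TAT CGC TAA — ATG at 40, stop TAG at 49 → 12 nt.
Frame -2: CAG CTG TGA TCA TAT TGG CTA CTG CAG TCG ACG ATT CTA TGA GGG GCT AGT AAC CAT GTA GGT TGG AGG TTT ATC GCT AAT — no ATG→stop ORF.
Frame -3: AGC TGT GAT CAT ATT GGC TAC TGC AGT CGA CGA TTC TAT GAG GGG CTA GTA ACC ATG TAG GTT GGA GGT TTA TCG CTA — ATG at 57, stop TAG at 60 → 6 nt.
Longest: frame +1, positions 25–45, 21 nt = 7 codons = 6 aa. → 21 nucleotides.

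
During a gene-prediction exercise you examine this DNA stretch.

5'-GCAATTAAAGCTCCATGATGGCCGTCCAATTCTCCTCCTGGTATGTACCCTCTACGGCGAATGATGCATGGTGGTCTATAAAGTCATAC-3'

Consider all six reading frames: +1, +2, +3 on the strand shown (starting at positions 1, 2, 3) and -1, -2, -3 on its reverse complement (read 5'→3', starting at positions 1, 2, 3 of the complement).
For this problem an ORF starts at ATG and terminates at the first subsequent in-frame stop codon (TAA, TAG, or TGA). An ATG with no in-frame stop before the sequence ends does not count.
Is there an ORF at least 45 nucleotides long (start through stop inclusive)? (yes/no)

Reverse complement (5'→3'): GTATGACTTTATAGACCACCATGCATCATTCGCCGTAGAGGGTACATACCAGGAGGAGAATTGGACGGCCATCATGGAGCTTTAATTGC
Frame +1: GCA ATT AAA GCT CCA TGA TGG CCG TCC AAT TCT CCT CCT GGT ATG TAC CCT CTA CGG CGA ATG ATG CAT GGT GGT CTA TAA AGT CAT — ATG at 43, stop TAA at 79 → 39 nt; ATG at 61, stop TAA at 79 → 21 nt; ATG at 64, stop TAA at 79 → 18 nt.
Frame +2: CAA TTA AAG CTC CAT GAT GGC CGT CCA ATT CTC CTC CTG GTA TGT ACC CTC TAC GGC GAA TGA TGC ATG GTG GTC TAT AAA GTC ATA — no ATG→stop ORF.
Frame +3: AAT TAA AGC TCC ATG ATG GCC GTC CAA TTC TCC TCC TGG TAT GTA CCC TCT ACG GCG AAT GAT GCA TGG TGG TCT ATA AAG TCA TAC — no ATG→stop ORF.
Frame -1: GTA TGA CTT TAT AGA CCA CCA TGC ATC ATT CGC CGT AGA GGG TAC ATA CCA GGA GGA GAA TTG GAC GGC CAT CAT GGA GCT TTA ATT — no ATG→stop ORF.
Frame -2: TAT GAC TTT ATA GAC CAC CAT GCA TCA TTC GCC GTA GAG GGT ACA TAC CAG GAG GAG AAT TGG ACG GCC ATC ATG GAG CTT TAA TTG — ATG at 74, stop TAA at 83 → 12 nt.
Frame -3: ATG ACT TTA TAG ACC ACC ATG CAT CAT TCG CCG TAG AGG GTA CAT ACC AGG AGG AGA ATT GGA CGG CCA TCA TGG AGC TTT AAT TGC — ATG at 3, stop TAG at 12 → 12 nt; ATG at 21, stop TAG at 36 → 18 nt.
Largest ORF found is 39 nucleotides < 45, so no.

no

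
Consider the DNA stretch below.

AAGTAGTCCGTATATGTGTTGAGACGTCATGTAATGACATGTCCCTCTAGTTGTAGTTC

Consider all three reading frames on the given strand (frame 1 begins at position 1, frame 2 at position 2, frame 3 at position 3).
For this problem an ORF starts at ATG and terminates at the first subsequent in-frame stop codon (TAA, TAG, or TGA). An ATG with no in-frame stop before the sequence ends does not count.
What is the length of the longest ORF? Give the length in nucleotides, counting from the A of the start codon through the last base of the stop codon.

Frame 1: AAG TAG TCC GTA TAT GTG TTG AGA CGT CAT GTA ATG ACA TGT CCC TCT AGT TGT AGT — no ATG→stop ORF.
Frame 2: AGT AGT CCG TAT ATG TGT TGA GAC GTC ATG TAA TGA CAT GTC CCT CTA GTT GTA GTT — ATG at 14, stop TGA at 20 → 9 nt; ATG at 29, stop TAA at 32 → 6 nt.
Frame 3: GTA GTC CGT ATA TGT GTT GAG ACG TCA TGT AAT GAC ATG TCC CTC TAG TTG TAG TTC — ATG at 39, stop TAG at 48 → 12 nt.
Longest: frame 3, positions 39–50, 12 nt = 4 codons = 3 aa. → 12 nucleotides.

12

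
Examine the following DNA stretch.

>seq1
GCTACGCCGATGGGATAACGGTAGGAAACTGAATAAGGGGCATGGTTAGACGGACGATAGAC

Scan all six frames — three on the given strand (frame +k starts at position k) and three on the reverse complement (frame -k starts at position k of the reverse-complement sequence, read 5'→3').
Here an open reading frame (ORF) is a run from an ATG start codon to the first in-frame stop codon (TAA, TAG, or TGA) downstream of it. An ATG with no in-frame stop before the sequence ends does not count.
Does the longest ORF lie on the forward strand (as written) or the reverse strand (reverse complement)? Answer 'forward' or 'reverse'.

Reverse complement (5'→3'): GTCTATCGTCCGTCTAACCATGCCCCTTATTCAGTTTCCTACCGTTATCCCATCGGCGTAGC
Frame +1: GCT ACG CCG ATG GGA TAA CGG TAG GAA ACT GAA TAA GGG GCA TGG TTA GAC GGA CGA TAG — ATG at 10, stop TAA at 16 → 9 nt.
Frame +2: CTA CGC CGA TGG GAT AAC GGT AGG AAA CTG AAT AAG GGG CAT GGT TAG ACG GAC GAT AGA — no ATG→stop ORF.
Frame +3: TAC GCC GAT GGG ATA ACG GTA GGA AAC TGA ATA AGG GGC ATG GTT AGA CGG ACG ATA GAC — no ATG→stop ORF.
Frame -1: GTC TAT CGT CCG TCT AAC CAT GCC CCT TAT TCA GTT TCC TAC CGT TAT CCC ATC GGC GTA — no ATG→stop ORF.
Frame -2: TCT ATC GTC CGT CTA ACC ATG CCC CTT ATT CAG TTT CCT ACC GTT ATC CCA TCG GCG TAG — ATG at 20, stop TAG at 59 → 42 nt.
Frame -3: CTA TCG TCC GTC TAA CCA TGC CCC TTA TTC AGT TTC CTA CCG TTA TCC CAT CGG CGT AGC — no ATG→stop ORF.
Forward-strand max 9 nt; reverse-strand max 42 nt. The reverse strand has the longer ORF.

reverse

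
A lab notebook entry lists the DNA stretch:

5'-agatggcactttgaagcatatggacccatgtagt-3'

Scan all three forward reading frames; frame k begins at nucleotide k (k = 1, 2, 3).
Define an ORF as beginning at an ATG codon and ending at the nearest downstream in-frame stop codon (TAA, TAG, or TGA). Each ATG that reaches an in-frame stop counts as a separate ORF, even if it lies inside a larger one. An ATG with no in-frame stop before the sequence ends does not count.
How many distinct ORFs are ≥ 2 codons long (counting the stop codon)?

Frame 1: AGA TGG CAC TTT GAA GCA TAT GGA CCC ATG TAG — ATG at 28, stop TAG at 31 → 6 nt.
Frame 2: GAT GGC ACT TTG AAG CAT ATG GAC CCA TGT AGT — no ATG→stop ORF.
Frame 3: ATG GCA CTT TGA AGC ATA TGG ACC CAT GTA — ATG at 3, stop TGA at 12 → 12 nt.
ORFs ≥ 2 codons: frame 1 28–33 (2 codons), frame 3 3–14 (4 codons). Count = 2.

2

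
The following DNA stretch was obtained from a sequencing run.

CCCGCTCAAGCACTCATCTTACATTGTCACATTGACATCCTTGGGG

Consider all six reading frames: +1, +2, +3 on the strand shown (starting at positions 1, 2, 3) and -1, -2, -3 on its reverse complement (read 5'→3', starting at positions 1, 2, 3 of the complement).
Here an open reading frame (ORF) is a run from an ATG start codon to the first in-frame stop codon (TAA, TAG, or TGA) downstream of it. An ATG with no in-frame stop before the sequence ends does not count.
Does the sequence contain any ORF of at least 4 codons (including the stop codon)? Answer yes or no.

yes

Reverse complement (5'→3'): CCCCAAGGATGTCAATGTGACAATGTAAGATGAGTGCTTGAGCGGG
Frame +1: CCC GCT CAA GCA CTC ATC TTA CAT TGT CAC ATT GAC ATC CTT GGG — no ATG→stop ORF.
Frame +2: CCG CTC AAG CAC TCA TCT TAC ATT GTC ACA TTG ACA TCC TTG GGG — no ATG→stop ORF.
Frame +3: CGC TCA AGC ACT CAT CTT ACA TTG TCA CAT TGA CAT CCT TGG — no ATG→stop ORF.
Frame -1: CCC CAA GGA TGT CAA TGT GAC AAT GTA AGA TGA GTG CTT GAG CGG — no ATG→stop ORF.
Frame -2: CCC AAG GAT GTC AAT GTG ACA ATG TAA GAT GAG TGC TTG AGC GGG — ATG at 23, stop TAA at 26 → 6 nt.
Frame -3: CCA AGG ATG TCA ATG TGA CAA TGT AAG ATG AGT GCT TGA GCG — ATG at 9, stop TGA at 18 → 12 nt; ATG at 15, stop TGA at 18 → 6 nt; ATG at 30, stop TGA at 39 → 12 nt.
Frame -3 has an ORF of 4 codons (positions 9–20) ≥ 4, so yes.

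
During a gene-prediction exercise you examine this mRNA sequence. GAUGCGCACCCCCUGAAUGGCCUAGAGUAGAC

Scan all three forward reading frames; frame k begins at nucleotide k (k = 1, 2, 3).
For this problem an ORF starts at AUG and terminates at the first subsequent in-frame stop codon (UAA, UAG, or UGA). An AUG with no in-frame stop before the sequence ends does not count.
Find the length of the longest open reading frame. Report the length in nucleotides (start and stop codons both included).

Frame 1: GAU GCG CAC CCC CUG AAU GGC CUA GAG UAG — no AUG→stop ORF.
Frame 2: AUG CGC ACC CCC UGA AUG GCC UAG AGU AGA — AUG at 2, stop UGA at 14 → 15 nt; AUG at 17, stop UAG at 23 → 9 nt.
Frame 3: UGC GCA CCC CCU GAA UGG CCU AGA GUA GAC — no AUG→stop ORF.
Longest: frame 2, positions 2–16, 15 nt = 5 codons = 4 aa. → 15 nucleotides.

15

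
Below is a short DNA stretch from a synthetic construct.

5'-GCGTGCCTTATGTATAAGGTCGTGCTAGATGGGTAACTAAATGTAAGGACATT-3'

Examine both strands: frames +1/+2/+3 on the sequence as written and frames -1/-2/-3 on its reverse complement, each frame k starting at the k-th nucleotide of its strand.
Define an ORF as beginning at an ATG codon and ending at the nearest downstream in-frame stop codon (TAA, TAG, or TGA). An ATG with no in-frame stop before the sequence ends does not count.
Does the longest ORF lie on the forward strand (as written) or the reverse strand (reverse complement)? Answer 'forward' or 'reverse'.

Reverse complement (5'→3'): AATGTCCTTACATTTAGTTACCCATCTAGCACGACCTTATACATAAGGCACGC
Frame +1: GCG TGC CTT ATG TAT AAG GTC GTG CTA GAT GGG TAA CTA AAT GTA AGG ACA — ATG at 10, stop TAA at 34 → 27 nt.
Frame +2: CGT GCC TTA TGT ATA AGG TCG TGC TAG ATG GGT AAC TAA ATG TAA GGA CAT — ATG at 29, stop TAA at 38 → 12 nt; ATG at 41, stop TAA at 44 → 6 nt.
Frame +3: GTG CCT TAT GTA TAA GGT CGT GCT AGA TGG GTA ACT AAA TGT AAG GAC ATT — no ATG→stop ORF.
Frame -1: AAT GTC CTT ACA TTT AGT TAC CCA TCT AGC ACG ACC TTA TAC ATA AGG CAC — no ATG→stop ORF.
Frame -2: ATG TCC TTA CAT TTA GTT ACC CAT CTA GCA CGA CCT TAT ACA TAA GGC ACG — ATG at 2, stop TAA at 44 → 45 nt.
Frame -3: TGT CCT TAC ATT TAG TTA CCC ATC TAG CAC GAC CTT ATA CAT AAG GCA CGC — no ATG→stop ORF.
Forward-strand max 27 nt; reverse-strand max 45 nt. The reverse strand has the longer ORF.

reverse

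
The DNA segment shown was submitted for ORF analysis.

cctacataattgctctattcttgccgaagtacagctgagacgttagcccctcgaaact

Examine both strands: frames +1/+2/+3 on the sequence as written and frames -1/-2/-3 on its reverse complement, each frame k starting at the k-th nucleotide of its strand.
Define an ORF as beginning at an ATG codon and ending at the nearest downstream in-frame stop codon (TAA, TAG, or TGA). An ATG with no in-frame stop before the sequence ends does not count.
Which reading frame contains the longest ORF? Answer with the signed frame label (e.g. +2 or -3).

-1

Reverse complement (5'→3'): AGTTTCGAGGGGCTAACGTCTCAGCTGTACTTCGGCAAGAATAGAGCAATTATGTAGG
Frame +1: CCT ACA TAA TTG CTC TAT TCT TGC CGA AGT ACA GCT GAG ACG TTA GCC CCT CGA AAC — no ATG→stop ORF.
Frame +2: CTA CAT AAT TGC TCT ATT CTT GCC GAA GTA CAG CTG AGA CGT TAG CCC CTC GAA ACT — no ATG→stop ORF.
Frame +3: TAC ATA ATT GCT CTA TTC TTG CCG AAG TAC AGC TGA GAC GTT AGC CCC TCG AAA — no ATG→stop ORF.
Frame -1: AGT TTC GAG GGG CTA ACG TCT CAG CTG TAC TTC GGC AAG AAT AGA GCA ATT ATG TAG — ATG at 52, stop TAG at 55 → 6 nt.
Frame -2: GTT TCG AGG GGC TAA CGT CTC AGC TGT ACT TCG GCA AGA ATA GAG CAA TTA TGT AGG — no ATG→stop ORF.
Frame -3: TTT CGA GGG GCT AAC GTC TCA GCT GTA CTT CGG CAA GAA TAG AGC AAT TAT GTA — no ATG→stop ORF.
Longest ORF is 6 nt in frame -1 (positions 52–57).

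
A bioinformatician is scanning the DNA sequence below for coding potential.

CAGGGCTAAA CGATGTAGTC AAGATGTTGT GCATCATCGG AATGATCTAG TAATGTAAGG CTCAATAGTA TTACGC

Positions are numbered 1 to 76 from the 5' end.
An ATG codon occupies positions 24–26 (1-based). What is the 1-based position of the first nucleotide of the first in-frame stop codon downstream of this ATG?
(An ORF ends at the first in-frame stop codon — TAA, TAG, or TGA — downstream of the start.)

48

Codons from position 24: ATG (24–26), TTG (27–29), TGC (30–32), ATC (33–35), ATC (36–38), GGA (39–41), ATG (42–44), ATC (45–47), TAG (48–50).
TAG is a stop codon; it begins at position 48.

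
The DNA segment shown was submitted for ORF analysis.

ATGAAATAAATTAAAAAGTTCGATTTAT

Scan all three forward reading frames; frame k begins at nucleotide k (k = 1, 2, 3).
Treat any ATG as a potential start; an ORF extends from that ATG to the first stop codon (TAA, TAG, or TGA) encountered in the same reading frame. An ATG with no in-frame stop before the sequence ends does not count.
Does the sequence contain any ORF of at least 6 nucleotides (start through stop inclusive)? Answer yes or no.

Frame 1: ATG AAA TAA ATT AAA AAG TTC GAT TTA — ATG at 1, stop TAA at 7 → 9 nt.
Frame 2: TGA AAT AAA TTA AAA AGT TCG ATT TAT — no ATG→stop ORF.
Frame 3: GAA ATA AAT TAA AAA GTT CGA TTT — no ATG→stop ORF.
Frame 1 has an ORF of 9 nucleotides (positions 1–9) ≥ 6, so yes.

yes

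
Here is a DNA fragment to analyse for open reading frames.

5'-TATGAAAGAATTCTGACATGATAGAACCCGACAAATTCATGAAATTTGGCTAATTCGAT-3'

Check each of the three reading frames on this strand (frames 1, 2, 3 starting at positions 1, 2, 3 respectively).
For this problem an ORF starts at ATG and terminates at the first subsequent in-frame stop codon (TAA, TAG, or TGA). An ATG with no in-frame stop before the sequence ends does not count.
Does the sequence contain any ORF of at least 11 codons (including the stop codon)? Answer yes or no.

yes

Frame 1: TAT GAA AGA ATT CTG ACA TGA TAG AAC CCG ACA AAT TCA TGA AAT TTG GCT AAT TCG — no ATG→stop ORF.
Frame 2: ATG AAA GAA TTC TGA CAT GAT AGA ACC CGA CAA ATT CAT GAA ATT TGG CTA ATT CGA — ATG at 2, stop TGA at 14 → 15 nt.
Frame 3: TGA AAG AAT TCT GAC ATG ATA GAA CCC GAC AAA TTC ATG AAA TTT GGC TAA TTC GAT — ATG at 18, stop TAA at 51 → 36 nt; ATG at 39, stop TAA at 51 → 15 nt.
Frame 3 has an ORF of 12 codons (positions 18–53) ≥ 11, so yes.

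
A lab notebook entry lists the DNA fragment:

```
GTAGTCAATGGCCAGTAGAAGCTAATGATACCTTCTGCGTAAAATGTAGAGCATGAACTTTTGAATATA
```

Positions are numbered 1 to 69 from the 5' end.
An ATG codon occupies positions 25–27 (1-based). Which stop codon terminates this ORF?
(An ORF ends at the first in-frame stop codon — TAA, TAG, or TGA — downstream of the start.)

Codons from position 25: ATG (25–27), ATA (28–30), CCT (31–33), TCT (34–36), GCG (37–39), TAA (40–42).
The first in-frame stop codon is TAA.

TAA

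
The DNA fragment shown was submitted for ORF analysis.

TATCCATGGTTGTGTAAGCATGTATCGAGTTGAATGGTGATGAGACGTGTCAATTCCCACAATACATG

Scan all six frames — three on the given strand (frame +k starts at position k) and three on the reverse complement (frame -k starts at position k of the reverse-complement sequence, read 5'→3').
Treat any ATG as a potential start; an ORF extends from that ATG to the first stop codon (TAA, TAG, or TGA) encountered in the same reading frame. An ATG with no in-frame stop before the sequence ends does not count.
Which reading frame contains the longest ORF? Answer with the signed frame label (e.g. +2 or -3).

Reverse complement (5'→3'): CATGTATTGTGGGAATTGACACGTCTCATCACCATTCAACTCGATACATGCTTACACAACCATGGATA
Frame +1: TAT CCA TGG TTG TGT AAG CAT GTA TCG AGT TGA ATG GTG ATG AGA CGT GTC AAT TCC CAC AAT ACA — no ATG→stop ORF.
Frame +2: ATC CAT GGT TGT GTA AGC ATG TAT CGA GTT GAA TGG TGA TGA GAC GTG TCA ATT CCC ACA ATA CAT — ATG at 20, stop TGA at 38 → 21 nt.
Frame +3: TCC ATG GTT GTG TAA GCA TGT ATC GAG TTG AAT GGT GAT GAG ACG TGT CAA TTC CCA CAA TAC ATG — ATG at 6, stop TAA at 15 → 12 nt.
Frame -1: CAT GTA TTG TGG GAA TTG ACA CGT CTC ATC ACC ATT CAA CTC GAT ACA TGC TTA CAC AAC CAT GGA — no ATG→stop ORF.
Frame -2: ATG TAT TGT GGG AAT TGA CAC GTC TCA TCA CCA TTC AAC TCG ATA CAT GCT TAC ACA ACC ATG GAT — ATG at 2, stop TGA at 17 → 18 nt.
Frame -3: TGT ATT GTG GGA ATT GAC ACG TCT CAT CAC CAT TCA ACT CGA TAC ATG CTT ACA CAA CCA TGG ATA — no ATG→stop ORF.
Longest ORF is 21 nt in frame +2 (positions 20–40).

+2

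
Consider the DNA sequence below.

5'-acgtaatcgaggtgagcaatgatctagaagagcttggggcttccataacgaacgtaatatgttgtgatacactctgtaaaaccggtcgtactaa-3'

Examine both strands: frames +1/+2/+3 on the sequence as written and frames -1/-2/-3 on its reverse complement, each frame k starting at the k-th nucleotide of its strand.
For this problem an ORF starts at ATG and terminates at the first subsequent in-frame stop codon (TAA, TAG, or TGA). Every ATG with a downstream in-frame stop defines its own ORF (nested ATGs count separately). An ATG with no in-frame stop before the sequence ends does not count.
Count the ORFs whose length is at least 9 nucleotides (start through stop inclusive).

Reverse complement (5'→3'): TTAGTACGACCGGTTTTACAGAGTGTATCACAACATATTACGTTCGTTATGGAAGCCCCAAGCTCTTCTAGATCATTGCTCACCTCGATTACGT
Frame +1: ACG TAA TCG AGG TGA GCA ATG ATC TAG AAG AGC TTG GGG CTT CCA TAA CGA ACG TAA TAT GTT GTG ATA CAC TCT GTA AAA CCG GTC GTA CTA — ATG at 19, stop TAG at 25 → 9 nt.
Frame +2: CGT AAT CGA GGT GAG CAA TGA TCT AGA AGA GCT TGG GGC TTC CAT AAC GAA CGT AAT ATG TTG TGA TAC ACT CTG TAA AAC CGG TCG TAC TAA — ATG at 59, stop TGA at 65 → 9 nt.
Frame +3: GTA ATC GAG GTG AGC AAT GAT CTA GAA GAG CTT GGG GCT TCC ATA ACG AAC GTA ATA TGT TGT GAT ACA CTC TGT AAA ACC GGT CGT ACT — no ATG→stop ORF.
Frame -1: TTA GTA CGA CCG GTT TTA CAG AGT GTA TCA CAA CAT ATT ACG TTC GTT ATG GAA GCC CCA AGC TCT TCT AGA TCA TTG CTC ACC TCG ATT ACG — no ATG→stop ORF.
Frame -2: TAG TAC GAC CGG TTT TAC AGA GTG TAT CAC AAC ATA TTA CGT TCG TTA TGG AAG CCC CAA GCT CTT CTA GAT CAT TGC TCA CCT CGA TTA CGT — no ATG→stop ORF.
Frame -3: AGT ACG ACC GGT TTT ACA GAG TGT ATC ACA ACA TAT TAC GTT CGT TAT GGA AGC CCC AAG CTC TTC TAG ATC ATT GCT CAC CTC GAT TAC — no ATG→stop ORF.
ORFs ≥ 9 nucleotides: frame +1 19–27 (9 nucleotides), frame +2 59–67 (9 nucleotides). Count = 2.

2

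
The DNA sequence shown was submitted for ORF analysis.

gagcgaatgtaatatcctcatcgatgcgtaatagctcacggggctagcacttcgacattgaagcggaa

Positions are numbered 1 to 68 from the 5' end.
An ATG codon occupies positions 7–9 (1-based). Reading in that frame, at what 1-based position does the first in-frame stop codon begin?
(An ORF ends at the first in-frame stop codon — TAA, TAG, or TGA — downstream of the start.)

Codons from position 7: ATG (7–9), TAA (10–12).
TAA is a stop codon; it begins at position 10.

10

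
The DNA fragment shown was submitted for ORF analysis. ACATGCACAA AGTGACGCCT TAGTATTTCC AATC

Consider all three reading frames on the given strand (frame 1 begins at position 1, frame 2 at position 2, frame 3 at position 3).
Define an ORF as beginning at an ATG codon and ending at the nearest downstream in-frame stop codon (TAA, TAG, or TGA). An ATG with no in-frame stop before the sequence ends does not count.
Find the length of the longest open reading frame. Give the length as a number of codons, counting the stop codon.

Frame 1: ACA TGC ACA AAG TGA CGC CTT AGT ATT TCC AAT — no ATG→stop ORF.
Frame 2: CAT GCA CAA AGT GAC GCC TTA GTA TTT CCA ATC — no ATG→stop ORF.
Frame 3: ATG CAC AAA GTG ACG CCT TAG TAT TTC CAA — ATG at 3, stop TAG at 21 → 21 nt.
Longest: frame 3, positions 3–23, 21 nt = 7 codons = 6 aa. → 7 codons.

7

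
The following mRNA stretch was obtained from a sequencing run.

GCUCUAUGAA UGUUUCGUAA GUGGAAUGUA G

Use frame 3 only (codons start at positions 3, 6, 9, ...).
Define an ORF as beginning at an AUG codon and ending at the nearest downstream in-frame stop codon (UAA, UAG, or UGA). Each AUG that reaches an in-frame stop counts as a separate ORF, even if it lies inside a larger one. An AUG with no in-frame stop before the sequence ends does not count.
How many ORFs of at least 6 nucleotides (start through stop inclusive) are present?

Frame 3: UCU AUG AAU GUU UCG UAA GUG GAA UGU — AUG at 6, stop UAA at 18 → 15 nt.
ORFs ≥ 6 nucleotides: frame 3 6–20 (15 nucleotides). Count = 1.

1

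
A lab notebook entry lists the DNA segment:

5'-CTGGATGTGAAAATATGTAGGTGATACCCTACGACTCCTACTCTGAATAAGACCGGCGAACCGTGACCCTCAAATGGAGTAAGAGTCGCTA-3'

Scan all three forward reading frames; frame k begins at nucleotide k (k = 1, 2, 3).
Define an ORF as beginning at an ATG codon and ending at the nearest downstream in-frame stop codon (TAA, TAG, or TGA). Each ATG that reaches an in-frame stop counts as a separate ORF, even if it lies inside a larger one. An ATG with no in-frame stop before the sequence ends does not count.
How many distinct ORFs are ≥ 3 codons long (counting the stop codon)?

Frame 1: CTG GAT GTG AAA ATA TGT AGG TGA TAC CCT ACG ACT CCT ACT CTG AAT AAG ACC GGC GAA CCG TGA CCC TCA AAT GGA GTA AGA GTC GCT — no ATG→stop ORF.
Frame 2: TGG ATG TGA AAA TAT GTA GGT GAT ACC CTA CGA CTC CTA CTC TGA ATA AGA CCG GCG AAC CGT GAC CCT CAA ATG GAG TAA GAG TCG CTA — ATG at 5, stop TGA at 8 → 6 nt; ATG at 74, stop TAA at 80 → 9 nt.
Frame 3: GGA TGT GAA AAT ATG TAG GTG ATA CCC TAC GAC TCC TAC TCT GAA TAA GAC CGG CGA ACC GTG ACC CTC AAA TGG AGT AAG AGT CGC — ATG at 15, stop TAG at 18 → 6 nt.
ORFs ≥ 3 codons: frame 2 74–82 (3 codons). Count = 1.

1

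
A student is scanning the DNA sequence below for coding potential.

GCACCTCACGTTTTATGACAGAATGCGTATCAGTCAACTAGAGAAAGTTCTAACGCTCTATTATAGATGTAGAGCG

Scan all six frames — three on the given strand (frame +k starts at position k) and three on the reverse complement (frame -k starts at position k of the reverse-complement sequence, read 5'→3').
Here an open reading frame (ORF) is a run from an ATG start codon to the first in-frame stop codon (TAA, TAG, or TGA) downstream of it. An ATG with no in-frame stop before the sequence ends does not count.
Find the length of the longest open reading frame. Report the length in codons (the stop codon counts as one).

9

Reverse complement (5'→3'): CGCTCTACATCTATAATAGAGCGTTAGAACTTTCTCTAGTTGACTGATACGCATTCTGTCATAAAACGTGAGGTGC
Frame +1: GCA CCT CAC GTT TTA TGA CAG AAT GCG TAT CAG TCA ACT AGA GAA AGT TCT AAC GCT CTA TTA TAG ATG TAG AGC — ATG at 67, stop TAG at 70 → 6 nt.
Frame +2: CAC CTC ACG TTT TAT GAC AGA ATG CGT ATC AGT CAA CTA GAG AAA GTT CTA ACG CTC TAT TAT AGA TGT AGA GCG — no ATG→stop ORF.
Frame +3: ACC TCA CGT TTT ATG ACA GAA TGC GTA TCA GTC AAC TAG AGA AAG TTC TAA CGC TCT ATT ATA GAT GTA GAG — ATG at 15, stop TAG at 39 → 27 nt.
Frame -1: CGC TCT ACA TCT ATA ATA GAG CGT TAG AAC TTT CTC TAG TTG ACT GAT ACG CAT TCT GTC ATA AAA CGT GAG GTG — no ATG→stop ORF.
Frame -2: GCT CTA CAT CTA TAA TAG AGC GTT AGA ACT TTC TCT AGT TGA CTG ATA CGC ATT CTG TCA TAA AAC GTG AGG TGC — no ATG→stop ORF.
Frame -3: CTC TAC ATC TAT AAT AGA GCG TTA GAA CTT TCT CTA GTT GAC TGA TAC GCA TTC TGT CAT AAA ACG TGA GGT — no ATG→stop ORF.
Longest: frame +3, positions 15–41, 27 nt = 9 codons = 8 aa. → 9 codons.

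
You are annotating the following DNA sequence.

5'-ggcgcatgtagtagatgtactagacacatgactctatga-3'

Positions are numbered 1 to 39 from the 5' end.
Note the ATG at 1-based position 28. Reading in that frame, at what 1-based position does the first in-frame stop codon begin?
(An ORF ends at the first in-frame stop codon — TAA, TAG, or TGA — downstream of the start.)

Codons from position 28: ATG (28–30), ACT (31–33), CTA (34–36), TGA (37–39).
TGA is a stop codon; it begins at position 37.

37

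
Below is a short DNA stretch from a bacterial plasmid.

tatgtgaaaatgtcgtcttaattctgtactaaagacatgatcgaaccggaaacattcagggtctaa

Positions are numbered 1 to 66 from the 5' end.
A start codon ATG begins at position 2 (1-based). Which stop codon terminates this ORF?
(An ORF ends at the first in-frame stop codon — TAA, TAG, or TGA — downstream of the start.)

TGA

Codons from position 2: ATG (2–4), TGA (5–7).
The first in-frame stop codon is TGA.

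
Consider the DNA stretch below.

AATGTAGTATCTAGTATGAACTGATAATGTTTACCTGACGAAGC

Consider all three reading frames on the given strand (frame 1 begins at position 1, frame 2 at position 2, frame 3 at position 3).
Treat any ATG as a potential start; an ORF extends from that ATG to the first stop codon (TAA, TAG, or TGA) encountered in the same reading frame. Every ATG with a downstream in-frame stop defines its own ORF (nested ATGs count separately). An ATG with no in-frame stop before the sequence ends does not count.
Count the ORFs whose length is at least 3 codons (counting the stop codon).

2

Frame 1: AAT GTA GTA TCT AGT ATG AAC TGA TAA TGT TTA CCT GAC GAA — ATG at 16, stop TGA at 22 → 9 nt.
Frame 2: ATG TAG TAT CTA GTA TGA ACT GAT AAT GTT TAC CTG ACG AAG — ATG at 2, stop TAG at 5 → 6 nt.
Frame 3: TGT AGT ATC TAG TAT GAA CTG ATA ATG TTT ACC TGA CGA AGC — ATG at 27, stop TGA at 36 → 12 nt.
ORFs ≥ 3 codons: frame 1 16–24 (3 codons), frame 3 27–38 (4 codons). Count = 2.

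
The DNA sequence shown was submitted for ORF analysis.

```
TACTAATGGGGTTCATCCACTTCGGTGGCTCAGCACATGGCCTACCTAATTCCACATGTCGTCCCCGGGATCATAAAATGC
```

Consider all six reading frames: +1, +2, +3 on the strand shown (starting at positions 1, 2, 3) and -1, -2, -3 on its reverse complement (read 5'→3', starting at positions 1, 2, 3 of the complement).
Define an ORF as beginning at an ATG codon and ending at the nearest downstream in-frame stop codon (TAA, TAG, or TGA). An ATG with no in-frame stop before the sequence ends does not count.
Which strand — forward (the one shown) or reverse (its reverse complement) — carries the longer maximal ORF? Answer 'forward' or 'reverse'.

reverse

Reverse complement (5'→3'): GCATTTTATGATCCCGGGGACGACATGTGGAATTAGGTAGGCCATGTGCTGAGCCACCGAAGTGGATGAACCCCATTAGTA
Frame +1: TAC TAA TGG GGT TCA TCC ACT TCG GTG GCT CAG CAC ATG GCC TAC CTA ATT CCA CAT GTC GTC CCC GGG ATC ATA AAA TGC — no ATG→stop ORF.
Frame +2: ACT AAT GGG GTT CAT CCA CTT CGG TGG CTC AGC ACA TGG CCT ACC TAA TTC CAC ATG TCG TCC CCG GGA TCA TAA AAT — ATG at 56, stop TAA at 74 → 21 nt.
Frame +3: CTA ATG GGG TTC ATC CAC TTC GGT GGC TCA GCA CAT GGC CTA CCT AAT TCC ACA TGT CGT CCC CGG GAT CAT AAA ATG — no ATG→stop ORF.
Frame -1: GCA TTT TAT GAT CCC GGG GAC GAC ATG TGG AAT TAG GTA GGC CAT GTG CTG AGC CAC CGA AGT GGA TGA ACC CCA TTA GTA — ATG at 25, stop TAG at 34 → 12 nt.
Frame -2: CAT TTT ATG ATC CCG GGG ACG ACA TGT GGA ATT AGG TAG GCC ATG TGC TGA GCC ACC GAA GTG GAT GAA CCC CAT TAG — ATG at 8, stop TAG at 38 → 33 nt; ATG at 44, stop TGA at 50 → 9 nt.
Frame -3: ATT TTA TGA TCC CGG GGA CGA CAT GTG GAA TTA GGT AGG CCA TGT GCT GAG CCA CCG AAG TGG ATG AAC CCC ATT AGT — no ATG→stop ORF.
Forward-strand max 21 nt; reverse-strand max 33 nt. The reverse strand has the longer ORF.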